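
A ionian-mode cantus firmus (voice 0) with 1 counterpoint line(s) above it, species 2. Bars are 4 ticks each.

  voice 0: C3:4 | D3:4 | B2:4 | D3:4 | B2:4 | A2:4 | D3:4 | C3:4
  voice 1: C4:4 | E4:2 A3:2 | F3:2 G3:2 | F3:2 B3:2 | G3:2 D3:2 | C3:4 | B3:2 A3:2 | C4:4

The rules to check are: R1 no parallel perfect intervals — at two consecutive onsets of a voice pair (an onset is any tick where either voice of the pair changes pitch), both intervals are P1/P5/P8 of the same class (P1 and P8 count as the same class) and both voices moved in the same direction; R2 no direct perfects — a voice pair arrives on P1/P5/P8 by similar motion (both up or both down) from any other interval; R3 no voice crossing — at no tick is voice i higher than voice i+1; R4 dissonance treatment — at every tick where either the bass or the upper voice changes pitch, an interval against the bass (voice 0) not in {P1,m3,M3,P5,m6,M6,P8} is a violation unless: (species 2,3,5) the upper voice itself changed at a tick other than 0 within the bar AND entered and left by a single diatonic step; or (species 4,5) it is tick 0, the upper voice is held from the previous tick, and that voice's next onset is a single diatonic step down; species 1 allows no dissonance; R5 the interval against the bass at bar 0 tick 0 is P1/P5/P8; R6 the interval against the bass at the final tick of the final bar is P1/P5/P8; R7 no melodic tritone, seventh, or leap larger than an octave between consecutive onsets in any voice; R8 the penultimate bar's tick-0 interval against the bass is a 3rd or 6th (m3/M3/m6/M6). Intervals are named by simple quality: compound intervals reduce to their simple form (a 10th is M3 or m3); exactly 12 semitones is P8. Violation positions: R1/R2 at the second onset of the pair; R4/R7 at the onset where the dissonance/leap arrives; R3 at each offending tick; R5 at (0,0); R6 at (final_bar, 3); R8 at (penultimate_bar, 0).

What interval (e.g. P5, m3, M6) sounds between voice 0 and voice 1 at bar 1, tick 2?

P5

voice 0=D3 voice 1=A3 -> P5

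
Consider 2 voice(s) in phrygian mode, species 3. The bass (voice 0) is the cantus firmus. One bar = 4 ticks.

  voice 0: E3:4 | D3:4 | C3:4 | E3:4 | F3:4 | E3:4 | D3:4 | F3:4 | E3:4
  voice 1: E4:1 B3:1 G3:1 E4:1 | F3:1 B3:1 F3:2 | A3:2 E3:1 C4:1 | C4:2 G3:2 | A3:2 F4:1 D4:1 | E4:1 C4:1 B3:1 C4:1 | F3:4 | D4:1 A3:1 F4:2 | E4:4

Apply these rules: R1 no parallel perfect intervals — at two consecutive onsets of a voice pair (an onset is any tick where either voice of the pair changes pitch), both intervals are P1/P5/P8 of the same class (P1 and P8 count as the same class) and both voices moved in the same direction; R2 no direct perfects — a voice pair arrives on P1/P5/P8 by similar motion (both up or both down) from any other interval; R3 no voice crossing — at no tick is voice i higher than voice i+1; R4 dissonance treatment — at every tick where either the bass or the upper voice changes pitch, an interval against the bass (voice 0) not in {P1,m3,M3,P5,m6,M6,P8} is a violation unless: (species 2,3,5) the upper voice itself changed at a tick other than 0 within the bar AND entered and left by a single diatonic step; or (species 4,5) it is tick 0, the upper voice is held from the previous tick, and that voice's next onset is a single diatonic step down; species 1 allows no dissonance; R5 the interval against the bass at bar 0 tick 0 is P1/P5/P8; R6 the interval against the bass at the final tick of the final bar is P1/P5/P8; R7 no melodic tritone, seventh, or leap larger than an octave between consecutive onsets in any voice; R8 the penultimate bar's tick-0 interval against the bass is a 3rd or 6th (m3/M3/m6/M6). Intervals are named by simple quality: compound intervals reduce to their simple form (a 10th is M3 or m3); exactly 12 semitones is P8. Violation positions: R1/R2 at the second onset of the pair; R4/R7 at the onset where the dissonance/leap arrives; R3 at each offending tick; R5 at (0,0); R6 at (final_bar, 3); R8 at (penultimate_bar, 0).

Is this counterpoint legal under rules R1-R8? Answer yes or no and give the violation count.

No (4 violations)

bar 0: v0=E3 v1=E4 (P8)
bar 1: v0=D3 v1=F3 (m3)
bar 2: v0=C3 v1=A3 (M6)
bar 3: v0=E3 v1=C4 (m6)
bar 4: v0=F3 v1=A3 (M3)
bar 5: v0=E3 v1=E4 (P8)
bar 6: v0=D3 v1=F3 (m3)
bar 7: v0=F3 v1=D4 (M6)
bar 8: v0=E3 v1=E4 (P8)
  R7 @ bar1.0: E4->F3 leap 11st
  R7 @ bar1.1: F3->B3 leap 6st
  R7 @ bar1.2: B3->F3 leap 6st
  R1 @ bar8.0: F3/F4 P8 -> E3/E4 P8 similar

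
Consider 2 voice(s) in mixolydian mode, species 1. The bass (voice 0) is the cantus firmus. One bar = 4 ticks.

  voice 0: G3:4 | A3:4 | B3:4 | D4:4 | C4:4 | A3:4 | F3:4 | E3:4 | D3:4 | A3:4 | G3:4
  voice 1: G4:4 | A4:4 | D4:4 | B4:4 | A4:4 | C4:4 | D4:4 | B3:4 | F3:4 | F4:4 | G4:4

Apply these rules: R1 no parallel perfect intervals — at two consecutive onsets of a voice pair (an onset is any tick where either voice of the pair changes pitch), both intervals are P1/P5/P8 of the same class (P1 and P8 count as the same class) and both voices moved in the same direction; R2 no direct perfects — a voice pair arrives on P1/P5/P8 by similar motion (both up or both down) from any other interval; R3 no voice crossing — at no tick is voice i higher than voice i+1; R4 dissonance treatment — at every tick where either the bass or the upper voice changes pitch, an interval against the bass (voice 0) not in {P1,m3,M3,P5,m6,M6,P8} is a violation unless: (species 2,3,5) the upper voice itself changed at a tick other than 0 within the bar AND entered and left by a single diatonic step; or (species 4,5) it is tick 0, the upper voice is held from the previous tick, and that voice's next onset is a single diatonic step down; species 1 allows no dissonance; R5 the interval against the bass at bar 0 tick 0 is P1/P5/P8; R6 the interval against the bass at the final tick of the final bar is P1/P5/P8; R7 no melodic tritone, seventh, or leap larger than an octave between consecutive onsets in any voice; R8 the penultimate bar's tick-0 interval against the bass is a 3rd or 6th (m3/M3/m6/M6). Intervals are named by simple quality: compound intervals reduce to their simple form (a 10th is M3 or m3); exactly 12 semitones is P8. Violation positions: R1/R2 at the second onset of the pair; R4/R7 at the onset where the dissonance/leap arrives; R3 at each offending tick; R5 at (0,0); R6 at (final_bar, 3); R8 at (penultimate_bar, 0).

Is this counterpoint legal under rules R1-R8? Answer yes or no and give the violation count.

No (3 violations)

bar 0: v0=G3 v1=G4 (P8)
bar 1: v0=A3 v1=A4 (P8)
bar 2: v0=B3 v1=D4 (m3)
bar 3: v0=D4 v1=B4 (M6)
bar 4: v0=C4 v1=A4 (M6)
bar 5: v0=A3 v1=C4 (m3)
bar 6: v0=F3 v1=D4 (M6)
bar 7: v0=E3 v1=B3 (P5)
bar 8: v0=D3 v1=F3 (m3)
bar 9: v0=A3 v1=F4 (m6)
bar 10: v0=G3 v1=G4 (P8)
  R1 @ bar1.0: G3/G4 P8 -> A3/A4 P8 similar
  R2 @ bar7.0: F3/D4 M6 -> E3/B3 P5 similar
  R7 @ bar8.0: B3->F3 leap 6st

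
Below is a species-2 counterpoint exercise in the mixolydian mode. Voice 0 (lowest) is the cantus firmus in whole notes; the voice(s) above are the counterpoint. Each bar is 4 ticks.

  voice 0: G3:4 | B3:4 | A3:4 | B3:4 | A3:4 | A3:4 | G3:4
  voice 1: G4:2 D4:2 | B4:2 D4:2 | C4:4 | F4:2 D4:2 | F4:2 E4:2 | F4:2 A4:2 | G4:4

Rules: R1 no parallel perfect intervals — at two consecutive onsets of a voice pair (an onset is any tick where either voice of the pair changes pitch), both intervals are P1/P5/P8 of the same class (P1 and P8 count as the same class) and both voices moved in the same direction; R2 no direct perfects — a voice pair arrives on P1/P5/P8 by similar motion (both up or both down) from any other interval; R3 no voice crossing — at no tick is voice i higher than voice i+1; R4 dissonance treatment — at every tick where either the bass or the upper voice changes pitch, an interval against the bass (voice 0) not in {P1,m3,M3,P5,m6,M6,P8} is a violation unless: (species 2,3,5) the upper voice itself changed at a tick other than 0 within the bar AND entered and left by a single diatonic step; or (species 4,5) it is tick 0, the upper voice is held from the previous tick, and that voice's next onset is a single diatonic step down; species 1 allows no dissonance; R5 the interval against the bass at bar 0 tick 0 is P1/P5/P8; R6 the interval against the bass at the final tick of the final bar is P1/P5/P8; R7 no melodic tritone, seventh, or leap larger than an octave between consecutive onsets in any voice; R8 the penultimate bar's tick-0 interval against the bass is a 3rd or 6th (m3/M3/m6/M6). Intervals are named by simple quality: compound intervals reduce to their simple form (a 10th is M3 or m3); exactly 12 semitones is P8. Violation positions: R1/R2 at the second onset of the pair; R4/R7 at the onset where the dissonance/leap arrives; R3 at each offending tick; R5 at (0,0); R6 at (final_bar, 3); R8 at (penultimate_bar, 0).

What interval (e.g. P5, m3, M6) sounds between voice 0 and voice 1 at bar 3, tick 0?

TT

voice 0=B3 voice 1=F4 -> TT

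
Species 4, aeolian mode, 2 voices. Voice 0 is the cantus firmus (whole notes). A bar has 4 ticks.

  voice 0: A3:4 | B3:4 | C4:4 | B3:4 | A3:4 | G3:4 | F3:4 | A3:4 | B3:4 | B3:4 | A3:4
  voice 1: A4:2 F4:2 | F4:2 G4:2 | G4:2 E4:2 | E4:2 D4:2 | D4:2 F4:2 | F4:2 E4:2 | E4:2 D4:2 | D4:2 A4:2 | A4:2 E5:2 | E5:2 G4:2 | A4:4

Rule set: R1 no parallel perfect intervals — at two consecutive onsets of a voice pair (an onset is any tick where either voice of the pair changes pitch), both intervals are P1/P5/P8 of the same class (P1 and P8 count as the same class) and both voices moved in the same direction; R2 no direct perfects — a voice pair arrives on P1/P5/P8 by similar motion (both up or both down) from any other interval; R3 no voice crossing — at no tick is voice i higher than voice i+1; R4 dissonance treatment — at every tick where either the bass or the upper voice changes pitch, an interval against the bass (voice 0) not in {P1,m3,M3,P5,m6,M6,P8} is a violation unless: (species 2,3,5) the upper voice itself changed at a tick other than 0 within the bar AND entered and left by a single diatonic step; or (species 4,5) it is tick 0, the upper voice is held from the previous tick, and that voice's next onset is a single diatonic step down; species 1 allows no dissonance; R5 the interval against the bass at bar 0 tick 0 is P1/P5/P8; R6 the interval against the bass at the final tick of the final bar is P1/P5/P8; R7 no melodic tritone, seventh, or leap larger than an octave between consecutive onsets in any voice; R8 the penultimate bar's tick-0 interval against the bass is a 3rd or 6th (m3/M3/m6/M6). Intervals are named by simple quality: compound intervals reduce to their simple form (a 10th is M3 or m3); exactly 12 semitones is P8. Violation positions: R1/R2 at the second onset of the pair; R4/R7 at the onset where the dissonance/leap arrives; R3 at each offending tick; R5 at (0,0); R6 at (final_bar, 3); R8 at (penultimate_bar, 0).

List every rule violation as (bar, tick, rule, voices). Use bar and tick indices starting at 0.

bar 0: v0=A3 v1=A4 downbeat P8
bar 1: v0=B3 v1=F4 downbeat TT
bar 2: v0=C4 v1=G4 downbeat P5
bar 3: v0=B3 v1=E4 downbeat P4
bar 4: v0=A3 v1=D4 downbeat P4
bar 5: v0=G3 v1=F4 downbeat m7
bar 6: v0=F3 v1=E4 downbeat M7
bar 7: v0=A3 v1=D4 downbeat P4
bar 8: v0=B3 v1=A4 downbeat m7
bar 9: v0=B3 v1=E5 downbeat P4
bar 10: v0=A3 v1=A4 downbeat P8
  -> R4 @ bar 1 tick 0 v(0, 1): B3/F4 TT untreated
  -> R4 @ bar 4 tick 0 v(0, 1): A3/D4 P4 untreated
  -> R4 @ bar 7 tick 0 v(0, 1): A3/D4 P4 untreated
  -> R4 @ bar 8 tick 0 v(0, 1): B3/A4 m7 untreated
  -> R4 @ bar 8 tick 2 v(0, 1): B3/E5 P4 untreated
  -> R8 @ bar 9 tick 0 v(0, 1): penult P4 not 3rd/6th

(1, 0, R4, (0, 1))
(4, 0, R4, (0, 1))
(7, 0, R4, (0, 1))
(8, 0, R4, (0, 1))
(8, 2, R4, (0, 1))
(9, 0, R8, (0, 1))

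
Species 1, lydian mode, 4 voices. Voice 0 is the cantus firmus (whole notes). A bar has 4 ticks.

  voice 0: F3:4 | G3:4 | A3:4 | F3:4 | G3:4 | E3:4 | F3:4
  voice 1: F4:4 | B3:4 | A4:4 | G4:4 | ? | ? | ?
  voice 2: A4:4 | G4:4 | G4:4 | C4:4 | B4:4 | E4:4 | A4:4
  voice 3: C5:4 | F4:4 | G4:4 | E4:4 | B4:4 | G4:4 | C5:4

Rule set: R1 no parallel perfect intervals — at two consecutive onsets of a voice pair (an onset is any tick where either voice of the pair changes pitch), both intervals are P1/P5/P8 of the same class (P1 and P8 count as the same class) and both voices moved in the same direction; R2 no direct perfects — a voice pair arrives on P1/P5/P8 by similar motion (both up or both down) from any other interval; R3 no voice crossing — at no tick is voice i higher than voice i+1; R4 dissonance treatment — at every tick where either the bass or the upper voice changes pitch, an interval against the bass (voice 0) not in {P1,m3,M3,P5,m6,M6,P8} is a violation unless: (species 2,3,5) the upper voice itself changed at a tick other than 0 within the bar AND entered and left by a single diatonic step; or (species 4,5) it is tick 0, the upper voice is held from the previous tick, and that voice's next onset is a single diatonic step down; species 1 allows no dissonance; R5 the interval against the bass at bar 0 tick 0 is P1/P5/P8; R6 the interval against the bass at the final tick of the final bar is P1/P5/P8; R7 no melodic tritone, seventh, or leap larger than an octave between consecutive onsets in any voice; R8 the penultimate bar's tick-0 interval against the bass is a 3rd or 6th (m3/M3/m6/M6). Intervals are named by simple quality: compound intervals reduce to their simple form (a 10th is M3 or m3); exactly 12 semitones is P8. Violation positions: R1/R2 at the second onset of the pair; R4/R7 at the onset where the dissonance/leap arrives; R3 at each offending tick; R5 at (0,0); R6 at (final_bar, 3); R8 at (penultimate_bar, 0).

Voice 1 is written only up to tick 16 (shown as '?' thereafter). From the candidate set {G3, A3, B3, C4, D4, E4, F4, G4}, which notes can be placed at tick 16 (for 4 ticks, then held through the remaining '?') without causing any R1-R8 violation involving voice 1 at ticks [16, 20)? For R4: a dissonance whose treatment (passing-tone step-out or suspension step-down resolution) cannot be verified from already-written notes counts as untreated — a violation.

G3: legal
A3: violates R4,R7
B3: legal
C4: violates R4
D4: legal
E4: legal
F4: violates R4
G4: legal

{B3, D4, E4, G3, G4}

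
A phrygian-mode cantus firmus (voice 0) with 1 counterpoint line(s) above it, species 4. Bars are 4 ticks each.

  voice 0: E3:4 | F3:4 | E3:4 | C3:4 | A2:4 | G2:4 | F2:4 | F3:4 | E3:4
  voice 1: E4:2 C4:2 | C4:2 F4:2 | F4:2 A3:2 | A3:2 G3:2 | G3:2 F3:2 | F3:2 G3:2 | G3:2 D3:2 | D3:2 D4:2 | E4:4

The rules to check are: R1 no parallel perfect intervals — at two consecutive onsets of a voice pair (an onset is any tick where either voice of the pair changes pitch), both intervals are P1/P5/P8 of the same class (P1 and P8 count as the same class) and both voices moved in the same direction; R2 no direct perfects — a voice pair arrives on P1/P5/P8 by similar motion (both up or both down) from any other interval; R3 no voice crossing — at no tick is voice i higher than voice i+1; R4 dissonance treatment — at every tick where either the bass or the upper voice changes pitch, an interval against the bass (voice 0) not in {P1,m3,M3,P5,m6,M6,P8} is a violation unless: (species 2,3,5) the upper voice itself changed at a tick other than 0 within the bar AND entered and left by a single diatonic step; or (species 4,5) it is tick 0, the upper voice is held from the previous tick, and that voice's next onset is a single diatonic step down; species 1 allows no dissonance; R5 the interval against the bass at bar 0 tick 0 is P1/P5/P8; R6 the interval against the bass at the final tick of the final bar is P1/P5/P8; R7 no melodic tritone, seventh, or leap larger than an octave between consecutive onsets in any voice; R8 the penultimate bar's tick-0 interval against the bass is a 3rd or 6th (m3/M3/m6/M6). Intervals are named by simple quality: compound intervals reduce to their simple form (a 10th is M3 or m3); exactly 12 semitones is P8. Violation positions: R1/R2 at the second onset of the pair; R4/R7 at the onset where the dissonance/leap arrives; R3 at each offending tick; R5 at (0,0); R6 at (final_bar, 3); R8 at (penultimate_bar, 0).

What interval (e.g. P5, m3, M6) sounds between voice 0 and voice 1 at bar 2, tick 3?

voice 0=E3 voice 1=A3 -> P4

P4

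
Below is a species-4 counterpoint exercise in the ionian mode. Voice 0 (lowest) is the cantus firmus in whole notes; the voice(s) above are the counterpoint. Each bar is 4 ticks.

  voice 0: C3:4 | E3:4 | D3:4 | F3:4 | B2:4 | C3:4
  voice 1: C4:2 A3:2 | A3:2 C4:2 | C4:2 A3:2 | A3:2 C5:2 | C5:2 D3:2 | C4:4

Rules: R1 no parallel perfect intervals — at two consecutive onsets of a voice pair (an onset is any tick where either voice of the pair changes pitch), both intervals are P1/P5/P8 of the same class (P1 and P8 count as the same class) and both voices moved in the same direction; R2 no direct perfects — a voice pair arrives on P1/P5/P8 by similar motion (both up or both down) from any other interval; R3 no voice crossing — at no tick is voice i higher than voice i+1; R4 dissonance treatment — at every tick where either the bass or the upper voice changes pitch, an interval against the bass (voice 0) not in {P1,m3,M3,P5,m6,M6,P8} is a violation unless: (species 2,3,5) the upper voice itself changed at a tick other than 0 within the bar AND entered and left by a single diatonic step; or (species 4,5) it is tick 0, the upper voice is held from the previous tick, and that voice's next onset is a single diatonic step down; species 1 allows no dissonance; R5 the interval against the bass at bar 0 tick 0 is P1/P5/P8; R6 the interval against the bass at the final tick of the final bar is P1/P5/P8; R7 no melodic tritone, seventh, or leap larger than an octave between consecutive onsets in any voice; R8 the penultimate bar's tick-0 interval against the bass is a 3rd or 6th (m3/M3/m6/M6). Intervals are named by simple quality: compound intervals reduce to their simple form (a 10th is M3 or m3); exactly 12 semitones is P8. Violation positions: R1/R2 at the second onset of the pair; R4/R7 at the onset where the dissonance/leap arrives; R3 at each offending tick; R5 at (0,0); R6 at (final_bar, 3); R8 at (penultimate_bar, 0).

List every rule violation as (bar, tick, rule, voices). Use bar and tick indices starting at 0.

(1, 0, R4, (0, 1))
(2, 0, R4, (0, 1))
(3, 2, R7, (1,))
(4, 0, R4, (0, 1))
(4, 0, R7, (0,))
(4, 0, R8, (0, 1))
(4, 2, R7, (1,))
(5, 0, R2, (0, 1))
(5, 0, R7, (1,))

bar 0: v0=C3 v1=C4 downbeat P8
bar 1: v0=E3 v1=A3 downbeat P4
bar 2: v0=D3 v1=C4 downbeat m7
bar 3: v0=F3 v1=A3 downbeat M3
bar 4: v0=B2 v1=C5 downbeat m2
bar 5: v0=C3 v1=C4 downbeat P8
  -> R4 @ bar 1 tick 0 v(0, 1): E3/A3 P4 untreated
  -> R4 @ bar 2 tick 0 v(0, 1): D3/C4 m7 untreated
  -> R7 @ bar 3 tick 2 v(1,): A3->C5 leap 15st
  -> R4 @ bar 4 tick 0 v(0, 1): B2/C5 m2 untreated
  -> R7 @ bar 4 tick 0 v(0,): F3->B2 leap 6st
  -> R8 @ bar 4 tick 0 v(0, 1): penult m2 not 3rd/6th
  -> R7 @ bar 4 tick 2 v(1,): C5->D3 leap 22st
  -> R2 @ bar 5 tick 0 v(0, 1): B2/D3 m3 -> C3/C4 P8 similar
  -> R7 @ bar 5 tick 0 v(1,): D3->C4 leap 10st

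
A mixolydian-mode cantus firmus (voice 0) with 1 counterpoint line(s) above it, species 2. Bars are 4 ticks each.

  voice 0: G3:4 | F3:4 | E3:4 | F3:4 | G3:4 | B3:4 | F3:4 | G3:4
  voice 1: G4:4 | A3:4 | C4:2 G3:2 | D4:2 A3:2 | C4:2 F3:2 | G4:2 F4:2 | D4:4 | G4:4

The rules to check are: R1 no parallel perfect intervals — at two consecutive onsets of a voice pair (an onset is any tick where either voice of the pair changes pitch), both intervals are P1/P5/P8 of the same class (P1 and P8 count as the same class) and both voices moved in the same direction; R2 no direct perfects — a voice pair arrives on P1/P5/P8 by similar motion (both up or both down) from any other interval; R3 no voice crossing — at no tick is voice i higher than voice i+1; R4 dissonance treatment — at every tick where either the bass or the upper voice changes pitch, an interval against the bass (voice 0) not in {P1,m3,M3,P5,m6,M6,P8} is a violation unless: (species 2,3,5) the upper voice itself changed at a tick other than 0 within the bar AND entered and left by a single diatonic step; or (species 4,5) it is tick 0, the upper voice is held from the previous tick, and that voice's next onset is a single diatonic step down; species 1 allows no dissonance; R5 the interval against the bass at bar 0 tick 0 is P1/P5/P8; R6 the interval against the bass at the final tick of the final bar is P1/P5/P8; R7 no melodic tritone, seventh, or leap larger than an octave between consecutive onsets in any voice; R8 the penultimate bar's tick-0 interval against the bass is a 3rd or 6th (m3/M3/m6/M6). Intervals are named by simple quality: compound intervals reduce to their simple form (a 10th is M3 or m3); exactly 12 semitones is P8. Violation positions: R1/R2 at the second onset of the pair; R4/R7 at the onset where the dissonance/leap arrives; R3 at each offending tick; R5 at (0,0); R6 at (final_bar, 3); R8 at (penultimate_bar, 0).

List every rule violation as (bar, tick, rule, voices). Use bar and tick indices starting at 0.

bar 0: v0=G3 v1=G4 downbeat P8
bar 1: v0=F3 v1=A3 downbeat M3
bar 2: v0=E3 v1=C4 downbeat m6
bar 3: v0=F3 v1=D4 downbeat M6
bar 4: v0=G3 v1=C4 downbeat P4
bar 5: v0=B3 v1=G4 downbeat m6
bar 6: v0=F3 v1=D4 downbeat M6
bar 7: v0=G3 v1=G4 downbeat P8
  -> R7 @ bar 1 tick 0 v(1,): G4->A3 leap 10st
  -> R4 @ bar 4 tick 0 v(0, 1): G3/C4 P4 untreated
  -> R3 @ bar 4 tick 2 v(0, 1): G3 above F3
  -> R4 @ bar 4 tick 2 v(0, 1): G3/F3 M2 untreated
  -> R3 @ bar 4 tick 3 v(0, 1): G3 above F3
  -> R7 @ bar 5 tick 0 v(1,): F3->G4 leap 14st
  -> R4 @ bar 5 tick 2 v(0, 1): B3/F4 TT untreated
  -> R7 @ bar 6 tick 0 v(0,): B3->F3 leap 6st
  -> R2 @ bar 7 tick 0 v(0, 1): F3/D4 M6 -> G3/G4 P8 similar

(1, 0, R7, (1,))
(4, 0, R4, (0, 1))
(4, 2, R3, (0, 1))
(4, 2, R4, (0, 1))
(4, 3, R3, (0, 1))
(5, 0, R7, (1,))
(5, 2, R4, (0, 1))
(6, 0, R7, (0,))
(7, 0, R2, (0, 1))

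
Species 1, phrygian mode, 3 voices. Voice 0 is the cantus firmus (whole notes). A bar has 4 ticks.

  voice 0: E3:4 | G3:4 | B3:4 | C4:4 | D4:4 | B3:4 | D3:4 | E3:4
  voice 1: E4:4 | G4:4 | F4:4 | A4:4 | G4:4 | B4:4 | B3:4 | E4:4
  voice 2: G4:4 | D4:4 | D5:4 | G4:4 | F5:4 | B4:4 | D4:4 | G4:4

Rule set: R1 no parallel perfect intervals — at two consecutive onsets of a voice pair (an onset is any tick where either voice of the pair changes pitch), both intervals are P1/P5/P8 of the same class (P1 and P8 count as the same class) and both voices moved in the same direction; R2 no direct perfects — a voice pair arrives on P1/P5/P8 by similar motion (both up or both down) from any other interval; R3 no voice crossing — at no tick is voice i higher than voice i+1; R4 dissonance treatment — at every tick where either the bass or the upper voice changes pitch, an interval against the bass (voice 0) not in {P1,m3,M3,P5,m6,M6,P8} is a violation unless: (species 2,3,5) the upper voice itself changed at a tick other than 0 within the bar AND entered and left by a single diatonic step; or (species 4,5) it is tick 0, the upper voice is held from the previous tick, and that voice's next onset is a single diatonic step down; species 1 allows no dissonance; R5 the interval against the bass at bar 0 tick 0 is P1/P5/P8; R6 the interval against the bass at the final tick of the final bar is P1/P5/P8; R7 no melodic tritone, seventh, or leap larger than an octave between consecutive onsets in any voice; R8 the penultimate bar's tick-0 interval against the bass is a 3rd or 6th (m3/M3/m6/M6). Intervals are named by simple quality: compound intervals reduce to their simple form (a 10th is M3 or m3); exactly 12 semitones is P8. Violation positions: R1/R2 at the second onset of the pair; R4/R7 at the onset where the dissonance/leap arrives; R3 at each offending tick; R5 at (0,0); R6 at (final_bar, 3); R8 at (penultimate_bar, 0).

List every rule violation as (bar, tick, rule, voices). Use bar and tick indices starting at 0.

bar 0: v0=E3 v1=E4 v2=G4 downbeat m3
bar 1: v0=G3 v1=G4 v2=D4 downbeat P5
bar 2: v0=B3 v1=F4 v2=D5 downbeat m3
bar 3: v0=C4 v1=A4 v2=G4 downbeat P5
bar 4: v0=D4 v1=G4 v2=F5 downbeat m3
bar 5: v0=B3 v1=B4 v2=B4 downbeat P8
bar 6: v0=D3 v1=B3 v2=D4 downbeat P8
bar 7: v0=E3 v1=E4 v2=G4 downbeat m3
  -> R5 @ bar 0 tick 0 v(0, 2): opens on m3
  -> R1 @ bar 1 tick 0 v(0, 1): E3/E4 P8 -> G3/G4 P8 similar
  -> R3 @ bar 1 tick 0 v(1, 2): G4 above D4
  -> R3 @ bar 1 tick 1 v(1, 2): G4 above D4
  -> R3 @ bar 1 tick 2 v(1, 2): G4 above D4
  -> R3 @ bar 1 tick 3 v(1, 2): G4 above D4
  -> R4 @ bar 2 tick 0 v(0, 1): B3/F4 TT untreated
  -> R3 @ bar 3 tick 0 v(1, 2): A4 above G4
  -> R3 @ bar 3 tick 1 v(1, 2): A4 above G4
  -> R3 @ bar 3 tick 2 v(1, 2): A4 above G4
  -> R3 @ bar 3 tick 3 v(1, 2): A4 above G4
  -> R4 @ bar 4 tick 0 v(0, 1): D4/G4 P4 untreated
  -> R7 @ bar 4 tick 0 v(2,): G4->F5 leap 10st
  -> R2 @ bar 5 tick 0 v(0, 2): D4/F5 m3 -> B3/B4 P8 similar
  -> R7 @ bar 5 tick 0 v(2,): F5->B4 leap 6st
  -> R1 @ bar 6 tick 0 v(0, 2): B3/B4 P8 -> D3/D4 P8 similar
  -> R8 @ bar 6 tick 0 v(0, 2): penult P8 not 3rd/6th
  -> R2 @ bar 7 tick 0 v(0, 1): D3/B3 M6 -> E3/E4 P8 similar
  -> R6 @ bar 7 tick 3 v(0, 2): closes on m3

(0, 0, R5, (0, 2))
(1, 0, R1, (0, 1))
(1, 0, R3, (1, 2))
(1, 1, R3, (1, 2))
(1, 2, R3, (1, 2))
(1, 3, R3, (1, 2))
(2, 0, R4, (0, 1))
(3, 0, R3, (1, 2))
(3, 1, R3, (1, 2))
(3, 2, R3, (1, 2))
(3, 3, R3, (1, 2))
(4, 0, R4, (0, 1))
(4, 0, R7, (2,))
(5, 0, R2, (0, 2))
(5, 0, R7, (2,))
(6, 0, R1, (0, 2))
(6, 0, R8, (0, 2))
(7, 0, R2, (0, 1))
(7, 3, R6, (0, 2))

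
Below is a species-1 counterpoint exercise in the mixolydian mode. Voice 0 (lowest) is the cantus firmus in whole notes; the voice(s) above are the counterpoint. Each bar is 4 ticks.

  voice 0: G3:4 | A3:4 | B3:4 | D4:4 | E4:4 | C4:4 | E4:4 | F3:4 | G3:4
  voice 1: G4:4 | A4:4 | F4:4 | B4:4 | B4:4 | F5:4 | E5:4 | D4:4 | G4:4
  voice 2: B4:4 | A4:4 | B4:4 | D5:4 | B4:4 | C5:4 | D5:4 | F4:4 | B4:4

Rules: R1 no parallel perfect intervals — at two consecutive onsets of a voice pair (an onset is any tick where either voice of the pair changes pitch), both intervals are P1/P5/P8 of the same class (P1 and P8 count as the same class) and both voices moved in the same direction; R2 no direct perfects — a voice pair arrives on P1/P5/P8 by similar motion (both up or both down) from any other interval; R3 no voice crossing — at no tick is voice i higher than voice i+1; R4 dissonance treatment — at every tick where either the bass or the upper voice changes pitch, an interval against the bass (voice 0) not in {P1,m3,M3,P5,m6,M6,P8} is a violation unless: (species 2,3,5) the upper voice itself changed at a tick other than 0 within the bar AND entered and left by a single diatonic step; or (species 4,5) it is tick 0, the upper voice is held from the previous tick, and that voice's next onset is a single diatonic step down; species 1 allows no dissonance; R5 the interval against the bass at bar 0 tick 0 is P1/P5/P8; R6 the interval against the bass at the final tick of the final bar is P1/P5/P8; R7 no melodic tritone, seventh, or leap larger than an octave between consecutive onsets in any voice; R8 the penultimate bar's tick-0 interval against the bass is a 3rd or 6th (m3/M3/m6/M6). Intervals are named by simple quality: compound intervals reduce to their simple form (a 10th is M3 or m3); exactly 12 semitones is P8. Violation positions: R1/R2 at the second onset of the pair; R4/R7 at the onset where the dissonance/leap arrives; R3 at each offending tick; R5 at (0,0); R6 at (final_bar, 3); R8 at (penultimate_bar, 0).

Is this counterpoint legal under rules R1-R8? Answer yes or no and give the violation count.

No (24 violations)

bar 0: v0=G3 v1=G4 v2=B4 (M3)
bar 1: v0=A3 v1=A4 v2=A4 (P8)
bar 2: v0=B3 v1=F4 v2=B4 (P8)
bar 3: v0=D4 v1=B4 v2=D5 (P8)
bar 4: v0=E4 v1=B4 v2=B4 (P5)
bar 5: v0=C4 v1=F5 v2=C5 (P8)
bar 6: v0=E4 v1=E5 v2=D5 (m7)
bar 7: v0=F3 v1=D4 v2=F4 (P8)
bar 8: v0=G3 v1=G4 v2=B4 (M3)
  R5 @ bar0.0: opens on M3
  R1 @ bar1.0: G3/G4 P8 -> A3/A4 P8 similar
  R1 @ bar2.0: A3/A4 P8 -> B3/B4 P8 similar
  R4 @ bar2.0: B3/F4 TT untreated
  R1 @ bar3.0: B3/B4 P8 -> D4/D5 P8 similar
  R7 @ bar3.0: F4->B4 leap 6st
  R3 @ bar5.0: F5 above C5
  R4 @ bar5.0: C4/F5 P4 untreated
  R7 @ bar5.0: B4->F5 leap 6st
  R3 @ bar5.1: F5 above C5
  R3 @ bar5.2: F5 above C5
  R3 @ bar5.3: F5 above C5
  R3 @ bar6.0: E5 above D5
  R4 @ bar6.0: E4/D5 m7 untreated
  R3 @ bar6.1: E5 above D5
  R3 @ bar6.2: E5 above D5
  R3 @ bar6.3: E5 above D5
  R2 @ bar7.0: E4/D5 m7 -> F3/F4 P8 similar
  R7 @ bar7.0: E4->F3 leap 11st
  R7 @ bar7.0: E5->D4 leap 14st
  R8 @ bar7.0: penult P8 not 3rd/6th
  R2 @ bar8.0: F3/D4 M6 -> G3/G4 P8 similar
  R7 @ bar8.0: F4->B4 leap 6st
  R6 @ bar8.3: closes on M3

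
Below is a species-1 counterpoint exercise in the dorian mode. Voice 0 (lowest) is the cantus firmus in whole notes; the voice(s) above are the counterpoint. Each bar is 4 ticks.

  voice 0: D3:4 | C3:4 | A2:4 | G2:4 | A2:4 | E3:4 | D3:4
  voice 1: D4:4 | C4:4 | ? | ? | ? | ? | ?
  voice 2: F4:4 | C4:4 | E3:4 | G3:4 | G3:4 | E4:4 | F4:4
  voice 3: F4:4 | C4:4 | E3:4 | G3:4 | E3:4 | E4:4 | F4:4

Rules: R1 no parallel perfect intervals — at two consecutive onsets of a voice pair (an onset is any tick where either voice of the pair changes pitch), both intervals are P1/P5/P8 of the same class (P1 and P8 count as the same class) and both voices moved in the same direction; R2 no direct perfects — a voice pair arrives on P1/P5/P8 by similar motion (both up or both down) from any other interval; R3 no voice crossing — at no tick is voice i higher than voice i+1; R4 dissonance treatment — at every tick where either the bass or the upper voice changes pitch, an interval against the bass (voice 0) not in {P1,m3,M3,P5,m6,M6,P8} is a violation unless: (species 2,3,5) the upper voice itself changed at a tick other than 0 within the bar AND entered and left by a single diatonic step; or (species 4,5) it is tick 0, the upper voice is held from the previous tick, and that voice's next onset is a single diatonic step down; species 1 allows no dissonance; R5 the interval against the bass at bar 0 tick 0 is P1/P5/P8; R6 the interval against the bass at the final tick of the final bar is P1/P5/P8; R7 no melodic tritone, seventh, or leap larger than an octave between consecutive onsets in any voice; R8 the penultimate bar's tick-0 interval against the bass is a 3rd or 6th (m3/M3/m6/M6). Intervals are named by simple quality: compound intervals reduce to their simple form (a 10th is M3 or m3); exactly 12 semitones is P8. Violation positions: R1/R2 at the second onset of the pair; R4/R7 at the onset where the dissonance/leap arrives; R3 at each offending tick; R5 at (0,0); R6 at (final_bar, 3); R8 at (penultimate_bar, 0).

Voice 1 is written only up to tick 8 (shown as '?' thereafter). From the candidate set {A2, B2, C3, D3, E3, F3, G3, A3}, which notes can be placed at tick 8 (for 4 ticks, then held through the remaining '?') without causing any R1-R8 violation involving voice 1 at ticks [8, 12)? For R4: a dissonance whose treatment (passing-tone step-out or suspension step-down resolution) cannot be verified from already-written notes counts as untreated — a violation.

A2: violates R1,R2,R7
B2: violates R4,R7
C3: legal
D3: violates R4,R7
E3: violates R1,R2
F3: violates R3
G3: violates R3,R4
A3: violates R1,R3

{C3}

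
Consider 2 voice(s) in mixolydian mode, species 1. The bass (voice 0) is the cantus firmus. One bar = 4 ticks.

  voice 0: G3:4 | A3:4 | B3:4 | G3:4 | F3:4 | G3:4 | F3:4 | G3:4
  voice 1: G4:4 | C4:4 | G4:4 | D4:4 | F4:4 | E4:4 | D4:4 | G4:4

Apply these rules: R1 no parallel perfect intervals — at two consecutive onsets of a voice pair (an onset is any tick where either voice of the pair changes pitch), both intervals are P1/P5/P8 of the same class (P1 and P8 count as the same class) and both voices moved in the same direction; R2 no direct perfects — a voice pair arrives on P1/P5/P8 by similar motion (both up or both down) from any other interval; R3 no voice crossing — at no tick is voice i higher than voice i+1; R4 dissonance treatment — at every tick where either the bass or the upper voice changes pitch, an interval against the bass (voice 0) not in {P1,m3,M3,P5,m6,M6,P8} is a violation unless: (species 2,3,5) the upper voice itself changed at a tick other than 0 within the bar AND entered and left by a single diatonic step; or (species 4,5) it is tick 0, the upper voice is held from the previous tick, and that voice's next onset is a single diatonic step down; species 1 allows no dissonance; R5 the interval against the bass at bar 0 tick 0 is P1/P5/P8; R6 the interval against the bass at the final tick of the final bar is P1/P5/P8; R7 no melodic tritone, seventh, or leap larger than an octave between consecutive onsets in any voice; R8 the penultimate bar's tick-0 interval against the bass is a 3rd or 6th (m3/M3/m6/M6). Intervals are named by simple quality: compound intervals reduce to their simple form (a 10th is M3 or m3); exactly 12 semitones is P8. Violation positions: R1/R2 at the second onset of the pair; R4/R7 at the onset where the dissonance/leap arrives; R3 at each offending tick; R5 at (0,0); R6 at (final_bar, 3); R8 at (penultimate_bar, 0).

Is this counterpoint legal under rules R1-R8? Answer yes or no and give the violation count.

No (2 violations)

bar 0: v0=G3 v1=G4 (P8)
bar 1: v0=A3 v1=C4 (m3)
bar 2: v0=B3 v1=G4 (m6)
bar 3: v0=G3 v1=D4 (P5)
bar 4: v0=F3 v1=F4 (P8)
bar 5: v0=G3 v1=E4 (M6)
bar 6: v0=F3 v1=D4 (M6)
bar 7: v0=G3 v1=G4 (P8)
  R2 @ bar3.0: B3/G4 m6 -> G3/D4 P5 similar
  R2 @ bar7.0: F3/D4 M6 -> G3/G4 P8 similar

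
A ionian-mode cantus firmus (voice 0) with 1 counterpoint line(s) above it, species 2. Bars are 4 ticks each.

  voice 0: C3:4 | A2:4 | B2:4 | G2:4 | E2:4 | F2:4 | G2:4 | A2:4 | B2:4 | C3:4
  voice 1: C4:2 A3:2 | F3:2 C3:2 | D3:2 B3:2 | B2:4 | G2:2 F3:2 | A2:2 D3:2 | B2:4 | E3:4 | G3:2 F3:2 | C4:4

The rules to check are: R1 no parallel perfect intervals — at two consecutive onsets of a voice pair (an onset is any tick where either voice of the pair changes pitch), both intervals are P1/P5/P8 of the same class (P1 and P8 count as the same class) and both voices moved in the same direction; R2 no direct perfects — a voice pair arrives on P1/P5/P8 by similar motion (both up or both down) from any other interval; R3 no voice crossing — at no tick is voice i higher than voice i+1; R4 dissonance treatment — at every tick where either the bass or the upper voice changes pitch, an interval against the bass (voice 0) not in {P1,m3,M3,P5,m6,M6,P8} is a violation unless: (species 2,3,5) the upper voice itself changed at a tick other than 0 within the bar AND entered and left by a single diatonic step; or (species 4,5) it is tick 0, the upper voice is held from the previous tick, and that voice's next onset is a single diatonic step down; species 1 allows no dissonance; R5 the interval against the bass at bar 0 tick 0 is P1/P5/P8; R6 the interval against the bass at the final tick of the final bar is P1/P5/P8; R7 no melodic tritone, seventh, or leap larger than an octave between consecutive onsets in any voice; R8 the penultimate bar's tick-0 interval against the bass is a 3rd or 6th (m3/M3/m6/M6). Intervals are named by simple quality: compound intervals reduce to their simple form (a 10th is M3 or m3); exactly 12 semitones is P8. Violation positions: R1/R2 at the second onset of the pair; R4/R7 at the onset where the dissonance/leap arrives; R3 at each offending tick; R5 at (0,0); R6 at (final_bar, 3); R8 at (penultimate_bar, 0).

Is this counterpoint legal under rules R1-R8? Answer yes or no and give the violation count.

No (5 violations)

bar 0: v0=C3 v1=C4 (P8)
bar 1: v0=A2 v1=F3 (m6)
bar 2: v0=B2 v1=D3 (m3)
bar 3: v0=G2 v1=B2 (M3)
bar 4: v0=E2 v1=G2 (m3)
bar 5: v0=F2 v1=A2 (M3)
bar 6: v0=G2 v1=B2 (M3)
bar 7: v0=A2 v1=E3 (P5)
bar 8: v0=B2 v1=G3 (m6)
bar 9: v0=C3 v1=C4 (P8)
  R4 @ bar4.2: E2/F3 m2 untreated
  R7 @ bar4.2: G2->F3 leap 10st
  R2 @ bar7.0: G2/B2 M3 -> A2/E3 P5 similar
  R4 @ bar8.2: B2/F3 TT untreated
  R2 @ bar9.0: B2/F3 TT -> C3/C4 P8 similar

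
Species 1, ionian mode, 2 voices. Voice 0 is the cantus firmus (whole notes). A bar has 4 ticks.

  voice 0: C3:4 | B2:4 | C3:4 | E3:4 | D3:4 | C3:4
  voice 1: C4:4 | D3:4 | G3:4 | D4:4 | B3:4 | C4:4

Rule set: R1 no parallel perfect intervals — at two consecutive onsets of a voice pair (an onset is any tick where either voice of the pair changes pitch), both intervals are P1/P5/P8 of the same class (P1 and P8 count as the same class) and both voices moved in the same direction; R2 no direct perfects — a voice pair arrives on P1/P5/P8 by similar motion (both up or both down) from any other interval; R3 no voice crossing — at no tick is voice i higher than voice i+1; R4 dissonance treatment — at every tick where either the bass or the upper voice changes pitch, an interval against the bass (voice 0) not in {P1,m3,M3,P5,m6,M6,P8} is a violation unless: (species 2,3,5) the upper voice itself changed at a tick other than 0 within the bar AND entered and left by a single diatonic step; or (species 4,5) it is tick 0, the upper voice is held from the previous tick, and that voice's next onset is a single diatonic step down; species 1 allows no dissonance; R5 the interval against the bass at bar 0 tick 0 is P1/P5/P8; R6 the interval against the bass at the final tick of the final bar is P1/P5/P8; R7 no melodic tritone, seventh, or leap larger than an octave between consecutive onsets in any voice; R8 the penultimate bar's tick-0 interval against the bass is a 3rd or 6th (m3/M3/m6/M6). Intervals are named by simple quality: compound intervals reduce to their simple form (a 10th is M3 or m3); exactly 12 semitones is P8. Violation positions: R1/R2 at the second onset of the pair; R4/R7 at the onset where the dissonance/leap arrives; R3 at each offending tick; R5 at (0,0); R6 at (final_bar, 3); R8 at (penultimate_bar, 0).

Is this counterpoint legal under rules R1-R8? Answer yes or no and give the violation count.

No (3 violations)

bar 0: v0=C3 v1=C4 (P8)
bar 1: v0=B2 v1=D3 (m3)
bar 2: v0=C3 v1=G3 (P5)
bar 3: v0=E3 v1=D4 (m7)
bar 4: v0=D3 v1=B3 (M6)
bar 5: v0=C3 v1=C4 (P8)
  R7 @ bar1.0: C4->D3 leap 10st
  R2 @ bar2.0: B2/D3 m3 -> C3/G3 P5 similar
  R4 @ bar3.0: E3/D4 m7 untreated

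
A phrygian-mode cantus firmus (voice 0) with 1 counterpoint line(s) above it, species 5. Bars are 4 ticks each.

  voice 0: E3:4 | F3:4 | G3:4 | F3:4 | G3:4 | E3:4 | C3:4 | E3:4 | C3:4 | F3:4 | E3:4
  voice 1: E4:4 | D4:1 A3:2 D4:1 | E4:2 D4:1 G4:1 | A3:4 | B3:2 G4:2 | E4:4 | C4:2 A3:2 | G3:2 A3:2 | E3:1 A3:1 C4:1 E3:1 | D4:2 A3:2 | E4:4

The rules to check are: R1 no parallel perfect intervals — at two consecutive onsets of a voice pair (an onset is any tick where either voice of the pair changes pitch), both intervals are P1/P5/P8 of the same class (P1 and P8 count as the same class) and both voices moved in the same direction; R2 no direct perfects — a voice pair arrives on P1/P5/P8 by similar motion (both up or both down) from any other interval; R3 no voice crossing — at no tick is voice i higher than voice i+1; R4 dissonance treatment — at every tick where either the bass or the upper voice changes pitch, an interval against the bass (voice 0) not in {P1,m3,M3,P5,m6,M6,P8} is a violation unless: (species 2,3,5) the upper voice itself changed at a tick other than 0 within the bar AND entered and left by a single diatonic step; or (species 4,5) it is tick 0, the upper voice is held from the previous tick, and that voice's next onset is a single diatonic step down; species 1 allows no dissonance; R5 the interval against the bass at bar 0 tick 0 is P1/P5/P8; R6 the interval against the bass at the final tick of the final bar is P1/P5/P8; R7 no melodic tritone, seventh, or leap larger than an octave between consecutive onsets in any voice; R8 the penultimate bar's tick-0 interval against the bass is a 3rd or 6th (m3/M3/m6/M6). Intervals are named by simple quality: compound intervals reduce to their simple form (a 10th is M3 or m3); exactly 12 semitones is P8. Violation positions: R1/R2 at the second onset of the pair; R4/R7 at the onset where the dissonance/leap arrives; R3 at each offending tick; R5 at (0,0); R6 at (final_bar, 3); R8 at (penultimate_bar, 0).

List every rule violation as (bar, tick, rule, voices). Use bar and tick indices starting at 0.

bar 0: v0=E3 v1=E4 downbeat P8
bar 1: v0=F3 v1=D4 downbeat M6
bar 2: v0=G3 v1=E4 downbeat M6
bar 3: v0=F3 v1=A3 downbeat M3
bar 4: v0=G3 v1=B3 downbeat M3
bar 5: v0=E3 v1=E4 downbeat P8
bar 6: v0=C3 v1=C4 downbeat P8
bar 7: v0=E3 v1=G3 downbeat m3
bar 8: v0=C3 v1=E3 downbeat M3
bar 9: v0=F3 v1=D4 downbeat M6
bar 10: v0=E3 v1=E4 downbeat P8
  -> R7 @ bar 3 tick 0 v(1,): G4->A3 leap 10st
  -> R1 @ bar 5 tick 0 v(0, 1): G3/G4 P8 -> E3/E4 P8 similar
  -> R1 @ bar 6 tick 0 v(0, 1): E3/E4 P8 -> C3/C4 P8 similar
  -> R4 @ bar 7 tick 2 v(0, 1): E3/A3 P4 untreated
  -> R7 @ bar 9 tick 0 v(1,): E3->D4 leap 10st

(3, 0, R7, (1,))
(5, 0, R1, (0, 1))
(6, 0, R1, (0, 1))
(7, 2, R4, (0, 1))
(9, 0, R7, (1,))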